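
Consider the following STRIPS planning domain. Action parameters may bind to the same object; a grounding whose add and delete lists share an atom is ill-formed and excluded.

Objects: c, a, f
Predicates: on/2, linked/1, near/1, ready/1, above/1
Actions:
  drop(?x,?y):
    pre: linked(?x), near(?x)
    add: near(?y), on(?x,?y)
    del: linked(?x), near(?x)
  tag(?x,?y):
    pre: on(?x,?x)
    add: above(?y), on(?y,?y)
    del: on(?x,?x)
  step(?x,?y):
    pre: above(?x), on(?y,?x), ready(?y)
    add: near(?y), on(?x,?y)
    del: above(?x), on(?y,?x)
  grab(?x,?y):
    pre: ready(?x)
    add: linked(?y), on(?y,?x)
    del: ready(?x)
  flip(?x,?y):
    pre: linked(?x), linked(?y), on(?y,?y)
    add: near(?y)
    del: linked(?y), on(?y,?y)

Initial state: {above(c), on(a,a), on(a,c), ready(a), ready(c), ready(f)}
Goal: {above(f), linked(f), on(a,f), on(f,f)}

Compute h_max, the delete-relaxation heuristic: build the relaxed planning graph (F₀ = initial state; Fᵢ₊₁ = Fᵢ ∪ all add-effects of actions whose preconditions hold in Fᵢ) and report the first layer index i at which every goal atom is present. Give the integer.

F0 = init (6 atoms)
F1 = F0 ∪ {above(f), linked(a), linked(c), linked(f), near(a), on(a,f), on(c,a), on(c,c), on(c,f), on(f,a), on(f,c), on(f,f)}  (18 atoms)
goal ⊆ F1  ⇒  h_max = 1

1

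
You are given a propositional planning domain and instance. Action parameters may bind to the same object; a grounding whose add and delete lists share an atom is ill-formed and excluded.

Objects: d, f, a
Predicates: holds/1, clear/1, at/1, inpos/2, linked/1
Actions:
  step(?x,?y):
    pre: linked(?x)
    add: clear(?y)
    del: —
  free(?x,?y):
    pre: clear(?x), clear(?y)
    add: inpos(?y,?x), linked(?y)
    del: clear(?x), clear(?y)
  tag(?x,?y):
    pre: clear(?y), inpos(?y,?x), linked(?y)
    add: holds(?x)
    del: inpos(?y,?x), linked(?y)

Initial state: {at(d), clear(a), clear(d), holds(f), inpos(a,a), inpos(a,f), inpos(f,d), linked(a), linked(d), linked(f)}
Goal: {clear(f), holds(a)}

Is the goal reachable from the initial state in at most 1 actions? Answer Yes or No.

No

1. step(d,f)  →  {at(d), clear(a), clear(d), clear(f), holds(f), inpos(a,a), inpos(a,f), inpos(f,d), linked(a), linked(d), linked(f)}
2. tag(a,a)  →  {at(d), clear(a), clear(d), clear(f), holds(a), holds(f), inpos(a,f), inpos(f,d), linked(d), linked(f)}
optimal plan length = 2; 2 > 1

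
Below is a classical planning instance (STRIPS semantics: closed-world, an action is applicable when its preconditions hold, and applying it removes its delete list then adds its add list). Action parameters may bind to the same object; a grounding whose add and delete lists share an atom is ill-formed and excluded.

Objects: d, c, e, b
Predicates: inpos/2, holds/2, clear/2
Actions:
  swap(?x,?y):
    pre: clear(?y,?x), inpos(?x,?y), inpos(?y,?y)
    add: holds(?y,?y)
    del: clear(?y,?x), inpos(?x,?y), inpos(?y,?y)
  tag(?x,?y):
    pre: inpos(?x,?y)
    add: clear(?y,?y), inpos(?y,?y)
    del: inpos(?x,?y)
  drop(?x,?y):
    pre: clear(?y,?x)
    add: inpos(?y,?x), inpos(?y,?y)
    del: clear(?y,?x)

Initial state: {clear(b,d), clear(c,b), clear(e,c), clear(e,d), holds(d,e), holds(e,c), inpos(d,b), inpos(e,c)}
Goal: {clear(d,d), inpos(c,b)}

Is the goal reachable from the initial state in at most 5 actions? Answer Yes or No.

1. drop(d,e)  →  {clear(b,d), clear(c,b), clear(e,c), holds(d,e), holds(e,c), inpos(d,b), inpos(e,c), inpos(e,d), inpos(e,e)}
2. tag(e,d)  →  {clear(b,d), clear(c,b), clear(d,d), clear(e,c), holds(d,e), holds(e,c), inpos(d,b), inpos(d,d), inpos(e,c), inpos(e,e)}
3. drop(b,c)  →  {clear(b,d), clear(d,d), clear(e,c), holds(d,e), holds(e,c), inpos(c,b), inpos(c,c), inpos(d,b), inpos(d,d), inpos(e,c), inpos(e,e)}
optimal plan length = 3; 3 ≤ 5

Yes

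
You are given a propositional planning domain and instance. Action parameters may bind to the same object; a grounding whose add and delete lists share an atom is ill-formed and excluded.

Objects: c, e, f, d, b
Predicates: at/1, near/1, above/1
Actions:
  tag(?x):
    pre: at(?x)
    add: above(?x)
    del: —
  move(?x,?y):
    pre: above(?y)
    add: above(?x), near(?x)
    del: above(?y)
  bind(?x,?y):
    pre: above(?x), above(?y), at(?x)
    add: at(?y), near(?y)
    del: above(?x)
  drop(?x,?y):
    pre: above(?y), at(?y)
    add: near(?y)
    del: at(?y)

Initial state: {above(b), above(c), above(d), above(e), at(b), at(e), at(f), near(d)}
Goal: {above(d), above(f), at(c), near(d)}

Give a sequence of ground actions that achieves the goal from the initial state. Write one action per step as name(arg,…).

1. tag(f)  →  {above(b), above(c), above(d), above(e), above(f), at(b), at(e), at(f), near(d)}
2. bind(e,c)  →  {above(b), above(c), above(d), above(f), at(b), at(c), at(e), at(f), near(c), near(d)}

tag(f); bind(e,c)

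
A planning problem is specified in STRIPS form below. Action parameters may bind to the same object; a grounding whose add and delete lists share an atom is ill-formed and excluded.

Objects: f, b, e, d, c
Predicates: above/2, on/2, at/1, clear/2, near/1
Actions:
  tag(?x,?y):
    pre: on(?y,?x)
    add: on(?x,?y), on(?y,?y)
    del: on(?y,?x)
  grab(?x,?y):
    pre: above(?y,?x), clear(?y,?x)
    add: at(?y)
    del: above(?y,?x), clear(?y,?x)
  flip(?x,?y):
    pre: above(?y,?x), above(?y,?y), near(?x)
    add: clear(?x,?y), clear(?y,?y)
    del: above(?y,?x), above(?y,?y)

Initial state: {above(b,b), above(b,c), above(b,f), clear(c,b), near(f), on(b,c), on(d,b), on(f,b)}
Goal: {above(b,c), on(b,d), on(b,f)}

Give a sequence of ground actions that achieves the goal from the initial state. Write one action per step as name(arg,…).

1. tag(b,f)  →  {above(b,b), above(b,c), above(b,f), clear(c,b), near(f), on(b,c), on(b,f), on(d,b), on(f,f)}
2. tag(b,d)  →  {above(b,b), above(b,c), above(b,f), clear(c,b), near(f), on(b,c), on(b,d), on(b,f), on(d,d), on(f,f)}

tag(b,f); tag(b,d)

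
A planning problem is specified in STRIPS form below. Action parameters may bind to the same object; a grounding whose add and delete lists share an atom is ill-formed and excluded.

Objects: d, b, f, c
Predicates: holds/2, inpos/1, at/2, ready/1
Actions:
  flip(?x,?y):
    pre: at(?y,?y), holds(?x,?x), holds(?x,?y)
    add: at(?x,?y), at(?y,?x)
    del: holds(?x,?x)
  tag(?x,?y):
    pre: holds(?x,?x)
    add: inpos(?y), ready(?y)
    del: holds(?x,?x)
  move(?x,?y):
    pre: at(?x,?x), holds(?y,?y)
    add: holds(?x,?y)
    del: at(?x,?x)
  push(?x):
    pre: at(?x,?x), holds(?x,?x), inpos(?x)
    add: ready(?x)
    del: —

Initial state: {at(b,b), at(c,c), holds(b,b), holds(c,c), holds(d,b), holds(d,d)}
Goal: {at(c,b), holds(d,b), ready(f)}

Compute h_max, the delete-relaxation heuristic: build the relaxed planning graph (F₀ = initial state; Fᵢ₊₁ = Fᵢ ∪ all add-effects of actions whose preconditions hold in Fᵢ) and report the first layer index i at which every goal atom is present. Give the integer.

F0 = init (6 atoms)
F1 = F0 ∪ {at(b,d), at(d,b), holds(b,c), holds(b,d), holds(c,b), holds(c,d), inpos(b), inpos(c), inpos(d), inpos(f), ready(b), ready(c), ready(d), ready(f)}  (20 atoms)
F2 = F1 ∪ {at(b,c), at(c,b)}  (22 atoms)
goal ⊆ F2  ⇒  h_max = 2

2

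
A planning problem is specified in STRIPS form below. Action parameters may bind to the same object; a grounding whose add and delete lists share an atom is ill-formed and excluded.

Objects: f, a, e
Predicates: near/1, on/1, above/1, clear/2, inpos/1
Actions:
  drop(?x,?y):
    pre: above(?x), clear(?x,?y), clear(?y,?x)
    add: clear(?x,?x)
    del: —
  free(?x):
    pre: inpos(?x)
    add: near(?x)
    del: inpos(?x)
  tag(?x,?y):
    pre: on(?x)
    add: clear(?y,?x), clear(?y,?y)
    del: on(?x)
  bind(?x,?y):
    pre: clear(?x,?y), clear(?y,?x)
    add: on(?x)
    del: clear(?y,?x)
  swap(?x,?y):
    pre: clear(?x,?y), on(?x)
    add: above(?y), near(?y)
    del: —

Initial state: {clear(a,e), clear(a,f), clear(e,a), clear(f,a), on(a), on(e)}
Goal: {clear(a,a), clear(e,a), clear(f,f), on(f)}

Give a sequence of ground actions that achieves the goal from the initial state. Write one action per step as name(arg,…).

1. tag(a,f)  →  {clear(a,e), clear(a,f), clear(e,a), clear(f,a), clear(f,f), on(e)}
2. tag(e,a)  →  {clear(a,a), clear(a,e), clear(a,f), clear(e,a), clear(f,a), clear(f,f)}
3. bind(f,a)  →  {clear(a,a), clear(a,e), clear(e,a), clear(f,a), clear(f,f), on(f)}

tag(a,f); tag(e,a); bind(f,a)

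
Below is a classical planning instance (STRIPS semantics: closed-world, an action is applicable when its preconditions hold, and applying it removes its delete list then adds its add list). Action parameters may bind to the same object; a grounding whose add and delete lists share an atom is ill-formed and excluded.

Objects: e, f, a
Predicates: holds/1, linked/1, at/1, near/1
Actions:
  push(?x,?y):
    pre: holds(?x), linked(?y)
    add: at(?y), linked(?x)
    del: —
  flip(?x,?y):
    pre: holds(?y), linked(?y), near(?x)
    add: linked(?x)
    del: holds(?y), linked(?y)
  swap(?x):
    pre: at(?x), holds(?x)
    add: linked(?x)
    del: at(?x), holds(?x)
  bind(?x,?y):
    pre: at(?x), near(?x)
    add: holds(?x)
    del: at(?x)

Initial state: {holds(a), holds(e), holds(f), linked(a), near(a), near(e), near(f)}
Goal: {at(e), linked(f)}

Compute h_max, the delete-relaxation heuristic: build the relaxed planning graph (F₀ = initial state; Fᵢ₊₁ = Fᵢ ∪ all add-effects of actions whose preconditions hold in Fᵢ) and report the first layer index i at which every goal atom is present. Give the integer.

F0 = init (7 atoms)
F1 = F0 ∪ {at(a), linked(e), linked(f)}  (10 atoms)
F2 = F1 ∪ {at(e), at(f)}  (12 atoms)
goal ⊆ F2  ⇒  h_max = 2

2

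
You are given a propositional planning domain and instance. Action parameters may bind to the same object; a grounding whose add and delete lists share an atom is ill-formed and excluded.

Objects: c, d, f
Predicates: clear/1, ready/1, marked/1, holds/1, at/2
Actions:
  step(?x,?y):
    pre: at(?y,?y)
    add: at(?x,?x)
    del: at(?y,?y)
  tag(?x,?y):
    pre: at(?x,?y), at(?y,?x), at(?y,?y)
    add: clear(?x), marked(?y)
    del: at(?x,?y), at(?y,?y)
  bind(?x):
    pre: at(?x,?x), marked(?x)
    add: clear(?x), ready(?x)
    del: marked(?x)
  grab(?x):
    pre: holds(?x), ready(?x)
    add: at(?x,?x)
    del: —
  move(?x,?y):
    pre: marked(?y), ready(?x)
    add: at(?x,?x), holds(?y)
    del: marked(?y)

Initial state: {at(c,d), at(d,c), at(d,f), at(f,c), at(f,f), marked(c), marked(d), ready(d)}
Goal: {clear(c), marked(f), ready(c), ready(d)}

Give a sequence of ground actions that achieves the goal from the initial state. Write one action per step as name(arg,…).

step(c,f); bind(c); step(f,c); tag(f,f)

1. step(c,f)  →  {at(c,c), at(c,d), at(d,c), at(d,f), at(f,c), marked(c), marked(d), ready(d)}
2. bind(c)  →  {at(c,c), at(c,d), at(d,c), at(d,f), at(f,c), clear(c), marked(d), ready(c), ready(d)}
3. step(f,c)  →  {at(c,d), at(d,c), at(d,f), at(f,c), at(f,f), clear(c), marked(d), ready(c), ready(d)}
4. tag(f,f)  →  {at(c,d), at(d,c), at(d,f), at(f,c), clear(c), clear(f), marked(d), marked(f), ready(c), ready(d)}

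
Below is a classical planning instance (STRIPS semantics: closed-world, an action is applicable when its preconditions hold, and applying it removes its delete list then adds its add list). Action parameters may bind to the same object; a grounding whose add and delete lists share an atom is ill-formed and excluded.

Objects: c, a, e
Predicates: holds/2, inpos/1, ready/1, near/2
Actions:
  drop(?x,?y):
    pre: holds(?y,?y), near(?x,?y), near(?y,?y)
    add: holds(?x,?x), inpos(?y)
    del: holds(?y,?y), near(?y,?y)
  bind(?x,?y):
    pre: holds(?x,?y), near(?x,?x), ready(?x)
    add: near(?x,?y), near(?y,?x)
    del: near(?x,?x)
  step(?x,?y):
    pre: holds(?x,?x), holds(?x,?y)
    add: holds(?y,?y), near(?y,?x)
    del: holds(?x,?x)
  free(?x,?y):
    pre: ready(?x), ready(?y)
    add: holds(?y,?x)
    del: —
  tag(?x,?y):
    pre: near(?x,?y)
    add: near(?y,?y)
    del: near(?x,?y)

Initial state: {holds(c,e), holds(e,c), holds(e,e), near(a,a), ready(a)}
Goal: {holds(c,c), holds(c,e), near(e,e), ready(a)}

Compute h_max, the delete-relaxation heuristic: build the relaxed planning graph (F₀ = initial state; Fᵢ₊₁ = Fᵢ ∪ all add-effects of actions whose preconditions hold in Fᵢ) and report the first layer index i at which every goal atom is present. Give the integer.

F0 = init (5 atoms)
F1 = F0 ∪ {holds(a,a), holds(c,c), near(c,e)}  (8 atoms)
F2 = F1 ∪ {near(e,c), near(e,e)}  (10 atoms)
goal ⊆ F2  ⇒  h_max = 2

2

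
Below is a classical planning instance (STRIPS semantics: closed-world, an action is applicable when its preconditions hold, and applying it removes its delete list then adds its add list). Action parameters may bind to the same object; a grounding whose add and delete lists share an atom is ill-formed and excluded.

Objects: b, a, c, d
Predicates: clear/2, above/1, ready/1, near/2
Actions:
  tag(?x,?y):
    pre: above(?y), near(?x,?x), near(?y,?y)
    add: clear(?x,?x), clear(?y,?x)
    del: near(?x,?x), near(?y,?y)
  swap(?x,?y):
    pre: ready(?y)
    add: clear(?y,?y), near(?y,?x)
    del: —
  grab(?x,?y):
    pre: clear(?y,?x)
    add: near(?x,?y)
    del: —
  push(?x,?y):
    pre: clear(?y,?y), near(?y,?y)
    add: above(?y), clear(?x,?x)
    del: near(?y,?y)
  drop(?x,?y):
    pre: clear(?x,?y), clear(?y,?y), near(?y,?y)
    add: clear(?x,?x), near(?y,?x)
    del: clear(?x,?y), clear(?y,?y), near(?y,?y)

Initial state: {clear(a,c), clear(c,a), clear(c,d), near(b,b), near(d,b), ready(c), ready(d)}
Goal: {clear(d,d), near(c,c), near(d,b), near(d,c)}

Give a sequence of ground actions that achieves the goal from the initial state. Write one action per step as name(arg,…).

swap(c,c); swap(c,d)

1. swap(c,c)  →  {clear(a,c), clear(c,a), clear(c,c), clear(c,d), near(b,b), near(c,c), near(d,b), ready(c), ready(d)}
2. swap(c,d)  →  {clear(a,c), clear(c,a), clear(c,c), clear(c,d), clear(d,d), near(b,b), near(c,c), near(d,b), near(d,c), ready(c), ready(d)}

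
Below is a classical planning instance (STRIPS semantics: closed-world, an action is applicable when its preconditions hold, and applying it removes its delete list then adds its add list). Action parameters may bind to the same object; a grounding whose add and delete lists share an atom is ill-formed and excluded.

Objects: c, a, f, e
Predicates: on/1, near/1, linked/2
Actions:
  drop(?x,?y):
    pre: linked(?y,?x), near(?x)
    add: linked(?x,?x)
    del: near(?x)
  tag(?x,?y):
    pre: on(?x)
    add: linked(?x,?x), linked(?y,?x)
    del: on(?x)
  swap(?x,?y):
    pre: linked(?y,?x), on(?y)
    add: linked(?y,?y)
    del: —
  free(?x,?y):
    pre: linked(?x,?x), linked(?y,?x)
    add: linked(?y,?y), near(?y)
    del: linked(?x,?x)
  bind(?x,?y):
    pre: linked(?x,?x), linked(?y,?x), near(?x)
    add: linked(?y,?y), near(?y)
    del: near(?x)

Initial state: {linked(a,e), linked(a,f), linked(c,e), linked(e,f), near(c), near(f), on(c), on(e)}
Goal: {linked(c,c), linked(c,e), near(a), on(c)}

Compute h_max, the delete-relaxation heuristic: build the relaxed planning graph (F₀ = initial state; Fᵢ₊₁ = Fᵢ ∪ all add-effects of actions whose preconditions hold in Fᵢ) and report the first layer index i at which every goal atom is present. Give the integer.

F0 = init (8 atoms)
F1 = F0 ∪ {linked(a,c), linked(c,c), linked(e,c), linked(e,e), linked(f,c), linked(f,e), linked(f,f)}  (15 atoms)
F2 = F1 ∪ {linked(a,a), near(a), near(e)}  (18 atoms)
goal ⊆ F2  ⇒  h_max = 2

2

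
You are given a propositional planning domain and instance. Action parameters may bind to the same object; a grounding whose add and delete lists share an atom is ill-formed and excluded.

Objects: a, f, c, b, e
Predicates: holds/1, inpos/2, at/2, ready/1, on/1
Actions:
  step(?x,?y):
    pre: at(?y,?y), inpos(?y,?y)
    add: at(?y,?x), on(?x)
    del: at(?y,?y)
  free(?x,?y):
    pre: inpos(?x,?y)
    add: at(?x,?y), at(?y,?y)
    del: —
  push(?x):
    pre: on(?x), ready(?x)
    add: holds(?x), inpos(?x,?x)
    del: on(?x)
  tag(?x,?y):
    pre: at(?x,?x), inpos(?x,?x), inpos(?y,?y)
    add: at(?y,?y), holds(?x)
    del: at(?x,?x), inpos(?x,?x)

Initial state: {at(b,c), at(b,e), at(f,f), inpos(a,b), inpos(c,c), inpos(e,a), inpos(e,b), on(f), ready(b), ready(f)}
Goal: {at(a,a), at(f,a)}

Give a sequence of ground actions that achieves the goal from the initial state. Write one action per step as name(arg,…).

1. free(e,a)  →  {at(a,a), at(b,c), at(b,e), at(e,a), at(f,f), inpos(a,b), inpos(c,c), inpos(e,a), inpos(e,b), on(f), ready(b), ready(f)}
2. push(f)  →  {at(a,a), at(b,c), at(b,e), at(e,a), at(f,f), holds(f), inpos(a,b), inpos(c,c), inpos(e,a), inpos(e,b), inpos(f,f), ready(b), ready(f)}
3. step(a,f)  →  {at(a,a), at(b,c), at(b,e), at(e,a), at(f,a), holds(f), inpos(a,b), inpos(c,c), inpos(e,a), inpos(e,b), inpos(f,f), on(a), ready(b), ready(f)}

free(e,a); push(f); step(a,f)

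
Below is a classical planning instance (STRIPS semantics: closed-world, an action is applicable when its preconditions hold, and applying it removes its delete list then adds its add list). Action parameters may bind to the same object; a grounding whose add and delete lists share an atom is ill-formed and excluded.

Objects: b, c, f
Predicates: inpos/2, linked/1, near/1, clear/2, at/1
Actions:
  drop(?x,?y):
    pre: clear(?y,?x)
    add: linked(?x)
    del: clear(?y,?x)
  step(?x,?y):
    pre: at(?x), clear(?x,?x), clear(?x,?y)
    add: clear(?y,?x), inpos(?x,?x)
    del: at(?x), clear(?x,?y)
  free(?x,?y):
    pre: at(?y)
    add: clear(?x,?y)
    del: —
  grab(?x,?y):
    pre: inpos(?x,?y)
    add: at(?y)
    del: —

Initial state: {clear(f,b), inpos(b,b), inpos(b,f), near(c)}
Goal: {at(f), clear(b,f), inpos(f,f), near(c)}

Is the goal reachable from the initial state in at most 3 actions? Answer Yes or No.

1. grab(b,f)  →  {at(f), clear(f,b), inpos(b,b), inpos(b,f), near(c)}
2. free(f,f)  →  {at(f), clear(f,b), clear(f,f), inpos(b,b), inpos(b,f), near(c)}
3. step(f,b)  →  {clear(b,f), clear(f,f), inpos(b,b), inpos(b,f), inpos(f,f), near(c)}
4. grab(b,f)  →  {at(f), clear(b,f), clear(f,f), inpos(b,b), inpos(b,f), inpos(f,f), near(c)}
optimal plan length = 4; 4 > 3

No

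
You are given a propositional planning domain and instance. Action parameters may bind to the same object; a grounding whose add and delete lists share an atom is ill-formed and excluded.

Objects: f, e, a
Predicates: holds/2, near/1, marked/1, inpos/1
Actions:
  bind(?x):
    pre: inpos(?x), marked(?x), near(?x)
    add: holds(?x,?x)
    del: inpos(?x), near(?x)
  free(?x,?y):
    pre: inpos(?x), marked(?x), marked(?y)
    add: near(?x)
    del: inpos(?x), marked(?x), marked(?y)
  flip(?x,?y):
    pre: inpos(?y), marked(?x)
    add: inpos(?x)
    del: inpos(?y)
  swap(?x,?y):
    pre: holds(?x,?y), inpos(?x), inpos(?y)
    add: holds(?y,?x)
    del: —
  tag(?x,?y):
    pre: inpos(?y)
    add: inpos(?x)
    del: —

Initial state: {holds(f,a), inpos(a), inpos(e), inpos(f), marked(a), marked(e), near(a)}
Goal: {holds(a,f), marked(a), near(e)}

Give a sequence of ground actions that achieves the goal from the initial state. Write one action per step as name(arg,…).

1. free(e,e)  →  {holds(f,a), inpos(a), inpos(f), marked(a), near(a), near(e)}
2. swap(f,a)  →  {holds(a,f), holds(f,a), inpos(a), inpos(f), marked(a), near(a), near(e)}

free(e,e); swap(f,a)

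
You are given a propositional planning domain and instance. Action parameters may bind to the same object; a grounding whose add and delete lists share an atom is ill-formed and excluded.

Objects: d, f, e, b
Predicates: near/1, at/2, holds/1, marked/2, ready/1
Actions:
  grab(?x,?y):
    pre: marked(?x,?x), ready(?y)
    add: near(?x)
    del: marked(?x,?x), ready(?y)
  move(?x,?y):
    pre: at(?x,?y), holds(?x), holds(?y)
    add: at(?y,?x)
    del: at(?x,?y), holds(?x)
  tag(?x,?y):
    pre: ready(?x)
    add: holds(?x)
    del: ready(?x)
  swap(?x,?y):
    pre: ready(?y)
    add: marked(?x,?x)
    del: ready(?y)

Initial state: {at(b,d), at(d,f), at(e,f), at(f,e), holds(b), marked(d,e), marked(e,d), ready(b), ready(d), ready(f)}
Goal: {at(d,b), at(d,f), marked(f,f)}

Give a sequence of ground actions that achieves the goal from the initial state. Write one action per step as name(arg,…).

1. tag(d,d)  →  {at(b,d), at(d,f), at(e,f), at(f,e), holds(b), holds(d), marked(d,e), marked(e,d), ready(b), ready(f)}
2. move(b,d)  →  {at(d,b), at(d,f), at(e,f), at(f,e), holds(d), marked(d,e), marked(e,d), ready(b), ready(f)}
3. swap(f,f)  →  {at(d,b), at(d,f), at(e,f), at(f,e), holds(d), marked(d,e), marked(e,d), marked(f,f), ready(b)}

tag(d,d); move(b,d); swap(f,f)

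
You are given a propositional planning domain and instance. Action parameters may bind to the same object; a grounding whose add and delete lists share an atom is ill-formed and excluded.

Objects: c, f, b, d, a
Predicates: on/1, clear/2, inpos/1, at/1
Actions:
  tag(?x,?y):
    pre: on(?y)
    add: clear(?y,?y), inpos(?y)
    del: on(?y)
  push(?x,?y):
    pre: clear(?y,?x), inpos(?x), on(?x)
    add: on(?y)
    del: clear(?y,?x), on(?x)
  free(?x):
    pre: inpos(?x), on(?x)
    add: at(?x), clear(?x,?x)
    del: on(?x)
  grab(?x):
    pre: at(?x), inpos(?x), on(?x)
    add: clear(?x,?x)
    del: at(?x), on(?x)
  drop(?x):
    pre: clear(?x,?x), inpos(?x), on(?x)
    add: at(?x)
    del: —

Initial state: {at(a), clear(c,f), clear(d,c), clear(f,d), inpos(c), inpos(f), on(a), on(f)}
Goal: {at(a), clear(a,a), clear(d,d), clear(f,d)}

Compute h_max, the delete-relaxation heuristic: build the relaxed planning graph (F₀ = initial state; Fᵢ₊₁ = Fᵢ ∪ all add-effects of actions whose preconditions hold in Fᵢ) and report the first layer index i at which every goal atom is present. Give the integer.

F0 = init (8 atoms)
F1 = F0 ∪ {at(f), clear(a,a), clear(f,f), inpos(a), on(c)}  (13 atoms)
F2 = F1 ∪ {at(c), clear(c,c), on(d)}  (16 atoms)
F3 = F2 ∪ {clear(d,d), inpos(d)}  (18 atoms)
goal ⊆ F3  ⇒  h_max = 3

3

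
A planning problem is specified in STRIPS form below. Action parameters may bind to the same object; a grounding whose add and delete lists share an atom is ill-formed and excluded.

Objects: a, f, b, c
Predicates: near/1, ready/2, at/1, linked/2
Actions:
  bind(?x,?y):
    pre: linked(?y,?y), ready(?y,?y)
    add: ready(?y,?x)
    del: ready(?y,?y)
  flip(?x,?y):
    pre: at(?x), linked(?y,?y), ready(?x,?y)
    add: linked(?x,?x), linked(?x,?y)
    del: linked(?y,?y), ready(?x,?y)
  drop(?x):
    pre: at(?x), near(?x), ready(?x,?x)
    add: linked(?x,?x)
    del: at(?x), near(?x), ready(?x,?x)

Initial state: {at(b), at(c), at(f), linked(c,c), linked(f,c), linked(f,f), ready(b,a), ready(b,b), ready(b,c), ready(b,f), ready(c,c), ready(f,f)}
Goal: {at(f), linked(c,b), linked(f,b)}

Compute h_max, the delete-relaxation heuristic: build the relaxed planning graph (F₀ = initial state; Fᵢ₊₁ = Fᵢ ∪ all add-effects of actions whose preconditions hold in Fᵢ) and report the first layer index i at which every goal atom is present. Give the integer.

2

F0 = init (12 atoms)
F1 = F0 ∪ {linked(b,b), linked(b,c), linked(b,f), ready(c,a), ready(c,b), ready(c,f), ready(f,a), ready(f,b), ready(f,c)}  (21 atoms)
F2 = F1 ∪ {linked(c,b), linked(c,f), linked(f,b)}  (24 atoms)
goal ⊆ F2  ⇒  h_max = 2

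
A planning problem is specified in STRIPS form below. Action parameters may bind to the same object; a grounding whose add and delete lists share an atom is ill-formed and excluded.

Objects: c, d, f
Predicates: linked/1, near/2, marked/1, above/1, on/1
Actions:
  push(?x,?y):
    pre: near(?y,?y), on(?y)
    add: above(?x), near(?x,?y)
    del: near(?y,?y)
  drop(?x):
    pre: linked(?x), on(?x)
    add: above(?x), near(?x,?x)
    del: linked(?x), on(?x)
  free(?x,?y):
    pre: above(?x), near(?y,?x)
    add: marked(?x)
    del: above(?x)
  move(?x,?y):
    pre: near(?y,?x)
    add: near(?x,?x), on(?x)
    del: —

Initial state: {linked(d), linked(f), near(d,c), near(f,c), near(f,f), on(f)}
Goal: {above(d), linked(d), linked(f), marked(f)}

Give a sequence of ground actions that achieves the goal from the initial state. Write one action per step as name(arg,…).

push(d,f); move(c,d); push(f,c); free(f,d)

1. push(d,f)  →  {above(d), linked(d), linked(f), near(d,c), near(d,f), near(f,c), on(f)}
2. move(c,d)  →  {above(d), linked(d), linked(f), near(c,c), near(d,c), near(d,f), near(f,c), on(c), on(f)}
3. push(f,c)  →  {above(d), above(f), linked(d), linked(f), near(d,c), near(d,f), near(f,c), on(c), on(f)}
4. free(f,d)  →  {above(d), linked(d), linked(f), marked(f), near(d,c), near(d,f), near(f,c), on(c), on(f)}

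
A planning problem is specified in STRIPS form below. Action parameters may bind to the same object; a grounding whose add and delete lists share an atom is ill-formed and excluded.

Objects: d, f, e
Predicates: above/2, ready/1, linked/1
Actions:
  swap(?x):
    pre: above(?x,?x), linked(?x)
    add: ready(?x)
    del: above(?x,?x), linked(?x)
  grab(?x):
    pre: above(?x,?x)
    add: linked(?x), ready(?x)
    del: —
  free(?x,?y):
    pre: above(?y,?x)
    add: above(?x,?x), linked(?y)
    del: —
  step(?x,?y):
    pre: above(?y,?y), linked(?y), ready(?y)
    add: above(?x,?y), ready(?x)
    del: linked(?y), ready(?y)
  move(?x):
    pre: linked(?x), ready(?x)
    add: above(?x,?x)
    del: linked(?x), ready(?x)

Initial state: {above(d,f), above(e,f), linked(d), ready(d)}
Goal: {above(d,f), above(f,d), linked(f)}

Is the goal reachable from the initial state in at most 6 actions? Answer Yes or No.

Yes

1. move(d)  →  {above(d,d), above(d,f), above(e,f)}
2. grab(d)  →  {above(d,d), above(d,f), above(e,f), linked(d), ready(d)}
3. step(f,d)  →  {above(d,d), above(d,f), above(e,f), above(f,d), ready(f)}
4. free(d,f)  →  {above(d,d), above(d,f), above(e,f), above(f,d), linked(f), ready(f)}
optimal plan length = 4; 4 ≤ 6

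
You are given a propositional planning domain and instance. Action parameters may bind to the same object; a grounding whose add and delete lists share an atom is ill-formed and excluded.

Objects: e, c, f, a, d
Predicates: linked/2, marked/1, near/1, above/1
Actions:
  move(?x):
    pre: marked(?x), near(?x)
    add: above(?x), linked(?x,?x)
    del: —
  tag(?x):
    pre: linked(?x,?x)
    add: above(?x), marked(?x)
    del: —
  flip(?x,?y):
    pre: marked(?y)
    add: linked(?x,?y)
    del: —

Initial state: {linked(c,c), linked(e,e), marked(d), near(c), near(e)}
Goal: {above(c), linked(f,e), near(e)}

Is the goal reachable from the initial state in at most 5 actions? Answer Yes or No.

Yes

1. tag(e)  →  {above(e), linked(c,c), linked(e,e), marked(d), marked(e), near(c), near(e)}
2. tag(c)  →  {above(c), above(e), linked(c,c), linked(e,e), marked(c), marked(d), marked(e), near(c), near(e)}
3. flip(f,e)  →  {above(c), above(e), linked(c,c), linked(e,e), linked(f,e), marked(c), marked(d), marked(e), near(c), near(e)}
optimal plan length = 3; 3 ≤ 5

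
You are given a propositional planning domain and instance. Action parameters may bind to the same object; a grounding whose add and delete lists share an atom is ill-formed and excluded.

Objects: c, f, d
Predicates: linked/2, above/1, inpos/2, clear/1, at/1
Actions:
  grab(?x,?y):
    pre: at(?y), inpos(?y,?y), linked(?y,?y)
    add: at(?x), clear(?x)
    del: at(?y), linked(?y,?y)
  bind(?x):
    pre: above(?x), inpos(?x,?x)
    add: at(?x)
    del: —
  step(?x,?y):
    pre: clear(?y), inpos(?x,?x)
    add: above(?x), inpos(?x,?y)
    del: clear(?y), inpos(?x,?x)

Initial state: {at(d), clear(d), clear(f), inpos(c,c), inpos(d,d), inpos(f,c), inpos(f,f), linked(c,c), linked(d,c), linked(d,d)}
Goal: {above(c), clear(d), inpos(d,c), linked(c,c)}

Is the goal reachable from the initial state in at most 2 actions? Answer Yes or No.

No

1. grab(c,d)  →  {at(c), clear(c), clear(d), clear(f), inpos(c,c), inpos(d,d), inpos(f,c), inpos(f,f), linked(c,c), linked(d,c)}
2. step(c,f)  →  {above(c), at(c), clear(c), clear(d), inpos(c,f), inpos(d,d), inpos(f,c), inpos(f,f), linked(c,c), linked(d,c)}
3. step(d,c)  →  {above(c), above(d), at(c), clear(d), inpos(c,f), inpos(d,c), inpos(f,c), inpos(f,f), linked(c,c), linked(d,c)}
optimal plan length = 3; 3 > 2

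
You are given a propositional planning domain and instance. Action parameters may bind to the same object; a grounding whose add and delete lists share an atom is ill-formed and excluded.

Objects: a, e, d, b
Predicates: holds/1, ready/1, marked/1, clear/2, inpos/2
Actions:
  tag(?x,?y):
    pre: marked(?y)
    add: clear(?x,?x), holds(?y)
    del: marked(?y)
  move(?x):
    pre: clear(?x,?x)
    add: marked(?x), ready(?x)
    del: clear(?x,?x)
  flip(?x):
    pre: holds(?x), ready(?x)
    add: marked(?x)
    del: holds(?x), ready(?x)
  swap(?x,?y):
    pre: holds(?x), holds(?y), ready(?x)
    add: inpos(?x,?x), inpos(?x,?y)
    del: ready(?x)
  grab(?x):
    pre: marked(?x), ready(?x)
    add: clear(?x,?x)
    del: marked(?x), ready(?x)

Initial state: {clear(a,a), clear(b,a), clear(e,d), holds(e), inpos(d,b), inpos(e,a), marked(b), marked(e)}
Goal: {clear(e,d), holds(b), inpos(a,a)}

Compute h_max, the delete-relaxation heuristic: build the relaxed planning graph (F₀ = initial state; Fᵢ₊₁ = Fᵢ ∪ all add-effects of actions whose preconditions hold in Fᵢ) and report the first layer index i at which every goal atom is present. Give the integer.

F0 = init (8 atoms)
F1 = F0 ∪ {clear(b,b), clear(d,d), clear(e,e), holds(b), marked(a), ready(a)}  (14 atoms)
F2 = F1 ∪ {holds(a), marked(d), ready(b), ready(d), ready(e)}  (19 atoms)
F3 = F2 ∪ {holds(d), inpos(a,a), inpos(a,b), inpos(a,e), inpos(b,a), inpos(b,b), inpos(b,e), inpos(e,b), inpos(e,e)}  (28 atoms)
goal ⊆ F3  ⇒  h_max = 3

3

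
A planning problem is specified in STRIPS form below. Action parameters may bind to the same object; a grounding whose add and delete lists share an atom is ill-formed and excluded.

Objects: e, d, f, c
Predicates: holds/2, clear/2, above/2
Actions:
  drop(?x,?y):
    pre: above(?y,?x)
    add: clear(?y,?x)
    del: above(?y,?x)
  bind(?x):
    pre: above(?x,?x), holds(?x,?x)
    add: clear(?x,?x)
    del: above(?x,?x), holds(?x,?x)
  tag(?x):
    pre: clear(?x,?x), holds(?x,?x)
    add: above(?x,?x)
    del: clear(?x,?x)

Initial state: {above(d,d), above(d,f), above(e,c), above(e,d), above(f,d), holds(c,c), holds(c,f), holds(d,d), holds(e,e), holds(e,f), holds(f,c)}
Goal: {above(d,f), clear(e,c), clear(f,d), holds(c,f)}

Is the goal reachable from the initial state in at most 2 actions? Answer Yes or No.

1. drop(d,f)  →  {above(d,d), above(d,f), above(e,c), above(e,d), clear(f,d), holds(c,c), holds(c,f), holds(d,d), holds(e,e), holds(e,f), holds(f,c)}
2. drop(c,e)  →  {above(d,d), above(d,f), above(e,d), clear(e,c), clear(f,d), holds(c,c), holds(c,f), holds(d,d), holds(e,e), holds(e,f), holds(f,c)}
optimal plan length = 2; 2 ≤ 2

Yes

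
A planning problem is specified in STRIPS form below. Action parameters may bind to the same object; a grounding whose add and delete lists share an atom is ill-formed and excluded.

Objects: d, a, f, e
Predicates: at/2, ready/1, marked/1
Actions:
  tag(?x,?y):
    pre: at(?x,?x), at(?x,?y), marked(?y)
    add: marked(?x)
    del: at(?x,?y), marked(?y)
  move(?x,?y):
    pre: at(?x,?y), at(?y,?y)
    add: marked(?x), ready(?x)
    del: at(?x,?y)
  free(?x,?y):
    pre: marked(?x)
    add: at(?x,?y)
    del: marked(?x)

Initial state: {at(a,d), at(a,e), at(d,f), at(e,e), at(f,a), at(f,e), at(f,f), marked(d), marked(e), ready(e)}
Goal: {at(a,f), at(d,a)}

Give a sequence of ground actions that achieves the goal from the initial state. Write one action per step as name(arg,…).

move(a,e); free(d,a); free(a,f)

1. move(a,e)  →  {at(a,d), at(d,f), at(e,e), at(f,a), at(f,e), at(f,f), marked(a), marked(d), marked(e), ready(a), ready(e)}
2. free(d,a)  →  {at(a,d), at(d,a), at(d,f), at(e,e), at(f,a), at(f,e), at(f,f), marked(a), marked(e), ready(a), ready(e)}
3. free(a,f)  →  {at(a,d), at(a,f), at(d,a), at(d,f), at(e,e), at(f,a), at(f,e), at(f,f), marked(e), ready(a), ready(e)}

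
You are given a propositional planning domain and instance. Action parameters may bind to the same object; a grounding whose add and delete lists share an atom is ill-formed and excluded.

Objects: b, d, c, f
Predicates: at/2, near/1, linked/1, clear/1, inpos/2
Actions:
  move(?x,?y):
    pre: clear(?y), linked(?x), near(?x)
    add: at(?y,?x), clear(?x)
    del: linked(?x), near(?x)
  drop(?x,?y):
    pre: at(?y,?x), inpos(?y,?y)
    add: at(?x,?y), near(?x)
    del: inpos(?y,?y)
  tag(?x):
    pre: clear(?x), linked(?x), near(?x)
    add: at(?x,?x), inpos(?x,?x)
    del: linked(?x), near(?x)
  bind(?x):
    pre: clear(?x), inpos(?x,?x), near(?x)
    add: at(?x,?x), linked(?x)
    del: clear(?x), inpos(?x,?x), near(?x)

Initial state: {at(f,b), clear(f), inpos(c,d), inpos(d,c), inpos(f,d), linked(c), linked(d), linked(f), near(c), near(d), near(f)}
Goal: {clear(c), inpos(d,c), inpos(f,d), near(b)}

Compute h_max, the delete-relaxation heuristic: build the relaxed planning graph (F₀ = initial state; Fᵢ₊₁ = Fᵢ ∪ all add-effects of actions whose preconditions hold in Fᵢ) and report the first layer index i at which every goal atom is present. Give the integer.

F0 = init (11 atoms)
F1 = F0 ∪ {at(f,c), at(f,d), at(f,f), clear(c), clear(d), inpos(f,f)}  (17 atoms)
F2 = F1 ∪ {at(b,f), at(c,c), at(c,d), at(c,f), at(d,c), at(d,d), at(d,f), inpos(c,c), inpos(d,d), near(b)}  (27 atoms)
goal ⊆ F2  ⇒  h_max = 2

2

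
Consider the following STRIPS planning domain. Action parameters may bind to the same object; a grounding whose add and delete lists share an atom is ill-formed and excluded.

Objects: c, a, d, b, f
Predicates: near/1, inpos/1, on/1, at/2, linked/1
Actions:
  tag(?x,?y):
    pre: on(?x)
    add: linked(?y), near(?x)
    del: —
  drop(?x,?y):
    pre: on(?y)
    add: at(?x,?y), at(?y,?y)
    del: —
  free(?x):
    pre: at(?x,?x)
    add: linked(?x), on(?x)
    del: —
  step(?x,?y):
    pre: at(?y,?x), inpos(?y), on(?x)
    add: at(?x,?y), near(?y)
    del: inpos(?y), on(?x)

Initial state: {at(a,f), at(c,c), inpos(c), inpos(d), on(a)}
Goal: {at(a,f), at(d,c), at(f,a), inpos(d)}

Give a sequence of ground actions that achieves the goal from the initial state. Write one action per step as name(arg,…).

drop(f,a); free(c); drop(d,c)

1. drop(f,a)  →  {at(a,a), at(a,f), at(c,c), at(f,a), inpos(c), inpos(d), on(a)}
2. free(c)  →  {at(a,a), at(a,f), at(c,c), at(f,a), inpos(c), inpos(d), linked(c), on(a), on(c)}
3. drop(d,c)  →  {at(a,a), at(a,f), at(c,c), at(d,c), at(f,a), inpos(c), inpos(d), linked(c), on(a), on(c)}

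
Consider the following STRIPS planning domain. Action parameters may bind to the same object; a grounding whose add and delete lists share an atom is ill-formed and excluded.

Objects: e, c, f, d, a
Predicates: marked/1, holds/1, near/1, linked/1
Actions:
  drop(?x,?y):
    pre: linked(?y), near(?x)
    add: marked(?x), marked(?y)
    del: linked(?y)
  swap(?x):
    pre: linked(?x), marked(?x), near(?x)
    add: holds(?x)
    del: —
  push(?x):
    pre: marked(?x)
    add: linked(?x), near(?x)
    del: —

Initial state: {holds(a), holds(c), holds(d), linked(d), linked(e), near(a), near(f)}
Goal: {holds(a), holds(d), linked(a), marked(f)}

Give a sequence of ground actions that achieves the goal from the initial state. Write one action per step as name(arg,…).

1. drop(f,e)  →  {holds(a), holds(c), holds(d), linked(d), marked(e), marked(f), near(a), near(f)}
2. drop(a,d)  →  {holds(a), holds(c), holds(d), marked(a), marked(d), marked(e), marked(f), near(a), near(f)}
3. push(a)  →  {holds(a), holds(c), holds(d), linked(a), marked(a), marked(d), marked(e), marked(f), near(a), near(f)}

drop(f,e); drop(a,d); push(a)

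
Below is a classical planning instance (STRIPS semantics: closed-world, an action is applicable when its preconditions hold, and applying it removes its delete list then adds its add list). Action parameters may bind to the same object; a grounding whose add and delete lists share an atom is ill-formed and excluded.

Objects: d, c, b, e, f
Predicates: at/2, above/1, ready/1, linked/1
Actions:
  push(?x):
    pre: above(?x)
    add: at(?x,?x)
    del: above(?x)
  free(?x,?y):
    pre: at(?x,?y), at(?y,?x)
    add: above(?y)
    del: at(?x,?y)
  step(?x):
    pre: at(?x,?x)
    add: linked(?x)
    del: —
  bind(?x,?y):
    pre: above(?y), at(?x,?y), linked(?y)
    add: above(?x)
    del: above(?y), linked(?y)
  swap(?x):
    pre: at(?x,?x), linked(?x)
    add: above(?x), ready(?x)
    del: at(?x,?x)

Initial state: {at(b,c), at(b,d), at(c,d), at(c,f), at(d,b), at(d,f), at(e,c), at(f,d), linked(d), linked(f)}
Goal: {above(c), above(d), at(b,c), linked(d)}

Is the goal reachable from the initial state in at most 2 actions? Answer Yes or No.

1. free(d,f)  →  {above(f), at(b,c), at(b,d), at(c,d), at(c,f), at(d,b), at(e,c), at(f,d), linked(d), linked(f)}
2. free(b,d)  →  {above(d), above(f), at(b,c), at(c,d), at(c,f), at(d,b), at(e,c), at(f,d), linked(d), linked(f)}
3. bind(c,f)  →  {above(c), above(d), at(b,c), at(c,d), at(c,f), at(d,b), at(e,c), at(f,d), linked(d)}
optimal plan length = 3; 3 > 2

No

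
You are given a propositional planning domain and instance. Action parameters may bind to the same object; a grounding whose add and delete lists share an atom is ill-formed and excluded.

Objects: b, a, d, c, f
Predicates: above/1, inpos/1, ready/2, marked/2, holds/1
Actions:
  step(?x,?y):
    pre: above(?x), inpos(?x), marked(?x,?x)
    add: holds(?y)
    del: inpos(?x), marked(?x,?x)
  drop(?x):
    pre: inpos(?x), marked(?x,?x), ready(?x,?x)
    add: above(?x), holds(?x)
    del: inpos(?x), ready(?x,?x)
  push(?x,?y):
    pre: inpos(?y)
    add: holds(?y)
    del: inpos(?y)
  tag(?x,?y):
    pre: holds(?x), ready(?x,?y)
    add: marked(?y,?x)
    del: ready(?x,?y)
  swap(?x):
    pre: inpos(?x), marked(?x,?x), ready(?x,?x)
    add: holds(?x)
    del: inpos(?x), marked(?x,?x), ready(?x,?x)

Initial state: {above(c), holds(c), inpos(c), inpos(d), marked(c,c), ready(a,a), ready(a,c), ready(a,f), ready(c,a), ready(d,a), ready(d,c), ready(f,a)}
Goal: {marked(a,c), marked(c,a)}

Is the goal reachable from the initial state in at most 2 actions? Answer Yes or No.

1. step(c,a)  →  {above(c), holds(a), holds(c), inpos(d), ready(a,a), ready(a,c), ready(a,f), ready(c,a), ready(d,a), ready(d,c), ready(f,a)}
2. tag(a,c)  →  {above(c), holds(a), holds(c), inpos(d), marked(c,a), ready(a,a), ready(a,f), ready(c,a), ready(d,a), ready(d,c), ready(f,a)}
3. tag(c,a)  →  {above(c), holds(a), holds(c), inpos(d), marked(a,c), marked(c,a), ready(a,a), ready(a,f), ready(d,a), ready(d,c), ready(f,a)}
optimal plan length = 3; 3 > 2

No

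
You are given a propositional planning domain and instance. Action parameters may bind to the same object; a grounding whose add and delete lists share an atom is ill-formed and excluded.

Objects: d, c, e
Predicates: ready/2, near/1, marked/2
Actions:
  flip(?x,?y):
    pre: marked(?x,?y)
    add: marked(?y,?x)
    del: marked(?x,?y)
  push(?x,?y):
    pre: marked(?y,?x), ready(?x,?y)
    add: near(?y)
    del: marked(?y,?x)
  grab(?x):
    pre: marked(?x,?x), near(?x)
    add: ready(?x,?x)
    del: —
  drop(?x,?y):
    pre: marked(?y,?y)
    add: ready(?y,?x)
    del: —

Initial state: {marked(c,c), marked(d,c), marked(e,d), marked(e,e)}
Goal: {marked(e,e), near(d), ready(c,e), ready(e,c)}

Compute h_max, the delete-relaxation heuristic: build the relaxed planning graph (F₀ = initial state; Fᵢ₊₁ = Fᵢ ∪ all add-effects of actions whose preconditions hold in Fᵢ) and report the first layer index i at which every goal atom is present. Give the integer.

F0 = init (4 atoms)
F1 = F0 ∪ {marked(c,d), marked(d,e), ready(c,c), ready(c,d), ready(c,e), ready(e,c), ready(e,d), ready(e,e)}  (12 atoms)
F2 = F1 ∪ {near(c), near(d), near(e)}  (15 atoms)
goal ⊆ F2  ⇒  h_max = 2

2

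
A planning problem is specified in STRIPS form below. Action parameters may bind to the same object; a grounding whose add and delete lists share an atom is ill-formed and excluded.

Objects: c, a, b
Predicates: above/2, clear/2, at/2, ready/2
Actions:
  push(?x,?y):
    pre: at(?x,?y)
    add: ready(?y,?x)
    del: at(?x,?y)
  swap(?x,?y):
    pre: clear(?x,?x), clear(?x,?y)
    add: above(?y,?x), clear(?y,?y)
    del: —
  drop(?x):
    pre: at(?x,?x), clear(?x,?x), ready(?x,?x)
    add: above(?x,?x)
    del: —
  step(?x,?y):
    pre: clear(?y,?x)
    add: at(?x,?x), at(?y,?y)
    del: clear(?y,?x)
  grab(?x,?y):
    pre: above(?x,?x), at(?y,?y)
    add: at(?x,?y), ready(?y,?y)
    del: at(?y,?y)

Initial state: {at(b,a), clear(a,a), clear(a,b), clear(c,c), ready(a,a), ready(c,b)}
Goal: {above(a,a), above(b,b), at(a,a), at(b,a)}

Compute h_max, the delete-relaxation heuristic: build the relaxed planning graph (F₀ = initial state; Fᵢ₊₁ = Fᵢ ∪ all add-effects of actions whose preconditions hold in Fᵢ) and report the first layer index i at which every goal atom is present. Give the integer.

F0 = init (6 atoms)
F1 = F0 ∪ {above(a,a), above(b,a), above(c,c), at(a,a), at(b,b), at(c,c), clear(b,b), ready(a,b)}  (14 atoms)
F2 = F1 ∪ {above(b,b), at(a,b), at(a,c), at(c,a), at(c,b), ready(b,b), ready(c,c)}  (21 atoms)
goal ⊆ F2  ⇒  h_max = 2

2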